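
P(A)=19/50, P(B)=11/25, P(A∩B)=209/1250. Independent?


P(A)×P(B) = 209/1250
P(A∩B) = 209/1250
Equal ✓ → Independent

Yes, independent


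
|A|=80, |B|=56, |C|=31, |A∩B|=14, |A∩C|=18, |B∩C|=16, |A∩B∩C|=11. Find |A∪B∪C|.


|A∪B∪C| = 80+56+31-14-18-16+11 = 130

|A∪B∪C| = 130


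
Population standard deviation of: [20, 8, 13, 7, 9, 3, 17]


Mean = 77/7 = 11
  (20-11)²=81
  (8-11)²=9
  (13-11)²=4
  (7-11)²=16
  (9-11)²=4
  (3-11)²=64
  (17-11)²=36
Σ(x-μ)² = 214
σ² = 214/7

σ = √(214/7) ≈ 5.5291


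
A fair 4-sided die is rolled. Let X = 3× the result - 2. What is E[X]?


E[die] = (1+4)/2 = 5/2
E[X] = 3×5/2 - 2 = 11/2

E[X] = 11/2


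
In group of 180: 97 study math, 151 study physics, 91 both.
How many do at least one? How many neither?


|A∪B| = 97+151-91 = 157
Neither = 180-157 = 23

At least one: 157; Neither: 23


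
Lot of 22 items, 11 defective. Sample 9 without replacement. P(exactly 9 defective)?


Hypergeometric: C(11,9)×C(11,0)/C(22,9)
= 55×1/497420 = 1/9044

P(X=9) = 1/9044 ≈ 0.01%


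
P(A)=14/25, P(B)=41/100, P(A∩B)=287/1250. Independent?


P(A)×P(B) = 287/1250
P(A∩B) = 287/1250
Equal ✓ → Independent

Yes, independent


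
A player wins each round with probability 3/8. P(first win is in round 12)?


Geometric: P(X=12) = (1-p)^(k-1)×p = (5/8)^11×3/8 = 146484375/68719476736

P(X=12) = 146484375/68719476736 ≈ 0.21%


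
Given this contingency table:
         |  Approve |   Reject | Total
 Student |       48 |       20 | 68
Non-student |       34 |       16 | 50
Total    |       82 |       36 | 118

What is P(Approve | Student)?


P(Approve | Student) = 48/(48+20) = 48/68 = 12/17

P(Approve|Student) = 12/17 ≈ 70.59%


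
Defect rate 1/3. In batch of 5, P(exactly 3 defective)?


Binomial: P(X=3) = C(5,3)×p^3×(1-p)^2
= 10 × 1/27 × 4/9 = 40/243

P(X=3) = 40/243 ≈ 16.46%


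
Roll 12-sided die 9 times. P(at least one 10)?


P(no 10)^9 = (11/12)^9 = 2357947691/5159780352
P(≥1) = 1 - 2357947691/5159780352 = 2801832661/5159780352

P = 2801832661/5159780352 ≈ 54.30%


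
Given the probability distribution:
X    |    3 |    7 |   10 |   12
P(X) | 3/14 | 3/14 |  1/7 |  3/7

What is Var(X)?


E[X] = 61/7
E[X²] = 619/7
Var(X) = E[X²] - (E[X])² = 619/7 - 3721/49 = 612/49

Var(X) = 612/49 ≈ 12.4898


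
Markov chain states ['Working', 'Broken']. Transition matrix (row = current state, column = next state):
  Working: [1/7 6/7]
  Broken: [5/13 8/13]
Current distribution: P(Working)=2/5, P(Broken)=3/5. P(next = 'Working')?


P(next=Working) = Σᵢ P(now=i)×P(i→Working)
= 2/5×1/7 + 3/5×5/13
= 2/35 + 3/13 = 131/455

P = 131/455 ≈ 0.2879


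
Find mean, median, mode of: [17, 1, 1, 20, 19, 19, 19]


Sorted: [1, 1, 17, 19, 19, 19, 20]
Mean = 96/7
Median = 19
Freq: {17: 1, 1: 2, 20: 1, 19: 3}
Mode: [19]

Mean=96/7, Median=19, Mode=19


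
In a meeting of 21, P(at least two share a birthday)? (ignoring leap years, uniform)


P(all different) = Π(365-i)/365 for i=0..20
= 0.556312
P(match) = 1 - 0.556312 = 0.443688

P ≈ 0.4437 ≈ 44.37%


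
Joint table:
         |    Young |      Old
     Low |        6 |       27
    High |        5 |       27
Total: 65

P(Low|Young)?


P(Low|Young) = 6/(6+5) = 6/11

P = 6/11 ≈ 54.55%


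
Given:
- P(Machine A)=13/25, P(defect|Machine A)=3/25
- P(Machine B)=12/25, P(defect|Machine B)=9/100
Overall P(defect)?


P(B) = Σ P(B|Aᵢ)×P(Aᵢ)
  3/25×13/25 = 39/625
  9/100×12/25 = 27/625
Sum = 66/625

P(defect) = 66/625 ≈ 10.56%


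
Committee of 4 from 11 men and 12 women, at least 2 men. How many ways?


Count by #men:
  2M,2W: C(11,2)×C(12,2)=3630
  3M,1W: C(11,3)×C(12,1)=1980
  4M,0W: C(11,4)×C(12,0)=330
Total = 5940

5940


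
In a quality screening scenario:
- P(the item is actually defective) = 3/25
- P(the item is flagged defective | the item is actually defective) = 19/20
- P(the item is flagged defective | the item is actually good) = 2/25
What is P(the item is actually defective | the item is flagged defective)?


Using Bayes' theorem:
P(A|B) = P(B|A)·P(A) / P(B)

P(the item is flagged defective) = 19/20 × 3/25 + 2/25 × 22/25
= 57/500 + 44/625 = 461/2500

P(the item is actually defective|the item is flagged defective) = (57/500) / (461/2500) = 285/461

P(the item is actually defective|the item is flagged defective) = 285/461 ≈ 61.82%


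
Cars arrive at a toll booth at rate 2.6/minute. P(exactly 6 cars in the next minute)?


Poisson(λ=2.6): P(X=6) = e^(-λ)×λ^k/k!
= e^(-2.6) × 2.6^6 / 6!
≈ 0.07427357821 × 308.915776 / 720 ≈ 0.031867

P(X=6) ≈ 0.031867 ≈ 3.19%


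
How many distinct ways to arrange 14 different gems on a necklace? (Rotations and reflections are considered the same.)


Free circular arrangements: rotations and reflections both identified.
(n-1)!/2 = 13!/2 = 6227020800/2 = 3113510400

3113510400


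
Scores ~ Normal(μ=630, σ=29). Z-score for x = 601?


z = (x - μ)/σ = (601 - 630)/29 = -1.0

z = -1.0


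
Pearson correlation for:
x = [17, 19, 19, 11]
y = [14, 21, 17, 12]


n=4, Σx=66, Σy=64, Σxy=1092, Σx²=1132, Σy²=1070
r = (4×1092 - 66×64)/√((4×1132 - 66²)(4×1070 - 64²))
= 144/√(172×184) = 144/√31648 ≈ 144/177.8988 ≈ 0.8094

r ≈ 0.8094


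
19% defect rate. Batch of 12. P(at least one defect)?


P(all good) = (81/100)^12 = 79766443076872509863361/1000000000000000000000000
P(≥1 defect) = 920233556923127490136639/1000000000000000000000000

P = 920233556923127490136639/1000000000000000000000000 ≈ 92.02%


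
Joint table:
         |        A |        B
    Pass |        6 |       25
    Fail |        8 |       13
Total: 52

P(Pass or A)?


P(Pass∨A) = P(Pass) + P(A) - P(Pass∧A)
= (31 + 14 - 6)/52 = 39/52 = 3/4

P = 3/4 ≈ 75.00%


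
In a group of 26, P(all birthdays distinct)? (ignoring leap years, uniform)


P(all different) = Π(365-i)/365 for i=0..25
= (365/365)×(364/365)×...×(340/365)
= 0.401759

P ≈ 0.4018 ≈ 40.18%


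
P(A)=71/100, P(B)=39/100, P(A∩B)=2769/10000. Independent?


P(A)×P(B) = 2769/10000
P(A∩B) = 2769/10000
Equal ✓ → Independent

Yes, independent


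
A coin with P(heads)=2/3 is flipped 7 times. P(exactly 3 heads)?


Binomial: P(X=3) = C(7,3)×p^3×(1-p)^4
= 35 × 8/27 × 1/81 = 280/2187

P(X=3) = 280/2187 ≈ 12.80%


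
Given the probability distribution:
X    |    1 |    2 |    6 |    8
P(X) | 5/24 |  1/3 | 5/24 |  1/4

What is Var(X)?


E[X] = 33/8
E[X²] = 601/24
Var(X) = E[X²] - (E[X])² = 601/24 - 1089/64 = 1541/192

Var(X) = 1541/192 ≈ 8.0260


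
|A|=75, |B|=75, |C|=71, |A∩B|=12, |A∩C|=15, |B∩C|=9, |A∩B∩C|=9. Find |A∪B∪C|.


|A∪B∪C| = 75+75+71-12-15-9+9 = 194

|A∪B∪C| = 194


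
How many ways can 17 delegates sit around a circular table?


Circular arrangements of 17 distinct objects: fix one position to break rotational symmetry.
(n-1)! = 16! = 20922789888000

20922789888000


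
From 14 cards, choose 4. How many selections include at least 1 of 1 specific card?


Complement: C(14,4) - C(13,4) = 1001 - 715 = 286

286


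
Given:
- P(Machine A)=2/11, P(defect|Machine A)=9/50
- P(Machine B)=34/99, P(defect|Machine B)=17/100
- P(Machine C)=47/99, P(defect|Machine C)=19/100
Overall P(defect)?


P(B) = Σ P(B|Aᵢ)×P(Aᵢ)
  9/50×2/11 = 9/275
  17/100×34/99 = 289/4950
  19/100×47/99 = 893/9900
Sum = 359/1980

P(defect) = 359/1980 ≈ 18.13%


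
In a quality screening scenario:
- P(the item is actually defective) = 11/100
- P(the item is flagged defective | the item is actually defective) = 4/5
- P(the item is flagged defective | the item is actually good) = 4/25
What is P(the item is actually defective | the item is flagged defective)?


Using Bayes' theorem:
P(A|B) = P(B|A)·P(A) / P(B)

P(the item is flagged defective) = 4/5 × 11/100 + 4/25 × 89/100
= 11/125 + 89/625 = 144/625

P(the item is actually defective|the item is flagged defective) = (11/125) / (144/625) = 55/144

P(the item is actually defective|the item is flagged defective) = 55/144 ≈ 38.19%


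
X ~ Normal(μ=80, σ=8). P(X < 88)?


z = (88-80)/8 = 1.0
P(Z < 1.0) = 0.8413

P(X < 88) ≈ 0.8413


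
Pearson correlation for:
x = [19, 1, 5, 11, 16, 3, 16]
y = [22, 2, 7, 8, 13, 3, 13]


n=7, Σx=71, Σy=68, Σxy=968, Σx²=1029, Σy²=948
r = (7×968 - 71×68)/√((7×1029 - 71²)(7×948 - 68²))
= 1948/√(2162×2012) = 1948/√4349944 ≈ 1948/2085.6519 ≈ 0.9340

r ≈ 0.9340


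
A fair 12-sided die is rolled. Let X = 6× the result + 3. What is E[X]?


E[die] = (1+12)/2 = 13/2
E[X] = 6×13/2 + 3 = 42

E[X] = 42


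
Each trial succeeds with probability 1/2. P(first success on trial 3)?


Geometric: P(X=3) = (1-p)^(k-1)×p = (1/2)^2×1/2 = 1/8

P(X=3) = 1/8 ≈ 12.50%


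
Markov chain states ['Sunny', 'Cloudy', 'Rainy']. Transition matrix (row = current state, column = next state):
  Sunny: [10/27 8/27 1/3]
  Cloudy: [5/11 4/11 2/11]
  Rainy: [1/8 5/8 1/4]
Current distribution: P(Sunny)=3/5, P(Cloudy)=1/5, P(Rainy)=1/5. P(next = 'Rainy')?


P(next=Rainy) = Σᵢ P(now=i)×P(i→Rainy)
= 3/5×1/3 + 1/5×2/11 + 1/5×1/4
= 1/5 + 2/55 + 1/20 = 63/220

P = 63/220 ≈ 0.2864


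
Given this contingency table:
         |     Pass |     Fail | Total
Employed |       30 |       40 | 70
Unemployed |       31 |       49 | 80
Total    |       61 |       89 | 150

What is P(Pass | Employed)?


P(Pass | Employed) = 30/(30+40) = 30/70 = 3/7

P(Pass|Employed) = 3/7 ≈ 42.86%


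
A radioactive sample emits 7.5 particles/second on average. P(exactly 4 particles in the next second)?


Poisson(λ=7.5): P(X=4) = e^(-λ)×λ^k/k!
= e^(-7.5) × 7.5^4 / 4!
≈ 0.0005530843701 × 3164.0625 / 24 ≈ 0.072916

P(X=4) ≈ 0.072916 ≈ 7.29%


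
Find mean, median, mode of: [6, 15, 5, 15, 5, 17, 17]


Sorted: [5, 5, 6, 15, 15, 17, 17]
Mean = 80/7
Median = 15
Freq: {6: 1, 15: 2, 5: 2, 17: 2}
Mode: [5, 15, 17]

Mean=80/7, Median=15, Mode=[5, 15, 17]


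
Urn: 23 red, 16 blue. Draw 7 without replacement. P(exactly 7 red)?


Hypergeometric: C(23,7)×C(16,0)/C(39,7)
= 245157×1/15380937 = 23/1443

P(X=7) = 23/1443 ≈ 1.59%


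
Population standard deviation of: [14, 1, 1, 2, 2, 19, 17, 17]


Mean = 73/8
  (14-73/8)²=1521/64
  (1-73/8)²=4225/64
  (1-73/8)²=4225/64
  (2-73/8)²=3249/64
  (2-73/8)²=3249/64
  (19-73/8)²=6241/64
  (17-73/8)²=3969/64
  (17-73/8)²=3969/64
Σ(x-μ)² = 3831/8
σ² = (3831/8)/8 = 3831/64

σ = √(3831/64) ≈ 7.7369


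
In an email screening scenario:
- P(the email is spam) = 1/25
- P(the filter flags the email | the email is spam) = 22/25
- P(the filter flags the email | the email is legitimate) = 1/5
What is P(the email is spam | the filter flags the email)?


Using Bayes' theorem:
P(A|B) = P(B|A)·P(A) / P(B)

P(the filter flags the email) = 22/25 × 1/25 + 1/5 × 24/25
= 22/625 + 24/125 = 142/625

P(the email is spam|the filter flags the email) = (22/625) / (142/625) = 11/71

P(the email is spam|the filter flags the email) = 11/71 ≈ 15.49%


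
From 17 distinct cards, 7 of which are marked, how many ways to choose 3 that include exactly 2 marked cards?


Choose 2 of the 7 marked cards and 1 of the other 10 cards:
C(7,2)×C(10,1) = 21×10 = 210

210


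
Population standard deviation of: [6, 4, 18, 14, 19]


Mean = 61/5
  (6-61/5)²=961/25
  (4-61/5)²=1681/25
  (18-61/5)²=841/25
  (14-61/5)²=81/25
  (19-61/5)²=1156/25
Σ(x-μ)² = 944/5
σ² = (944/5)/5 = 944/25

σ = √(944/25) ≈ 6.1449


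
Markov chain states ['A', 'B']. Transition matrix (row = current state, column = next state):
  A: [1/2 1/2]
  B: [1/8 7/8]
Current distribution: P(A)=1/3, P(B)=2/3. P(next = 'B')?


P(next=B) = Σᵢ P(now=i)×P(i→B)
= 1/3×1/2 + 2/3×7/8
= 1/6 + 7/12 = 3/4

P = 3/4 ≈ 0.7500


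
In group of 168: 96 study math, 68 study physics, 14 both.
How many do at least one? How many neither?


|A∪B| = 96+68-14 = 150
Neither = 168-150 = 18

At least one: 150; Neither: 18


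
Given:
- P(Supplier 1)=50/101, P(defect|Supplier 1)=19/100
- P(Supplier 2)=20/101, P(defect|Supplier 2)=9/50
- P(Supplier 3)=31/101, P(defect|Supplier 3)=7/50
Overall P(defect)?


P(B) = Σ P(B|Aᵢ)×P(Aᵢ)
  19/100×50/101 = 19/202
  9/50×20/101 = 18/505
  7/50×31/101 = 217/5050
Sum = 436/2525

P(defect) = 436/2525 ≈ 17.27%


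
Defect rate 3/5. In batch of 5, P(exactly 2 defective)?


Binomial: P(X=2) = C(5,2)×p^2×(1-p)^3
= 10 × 9/25 × 8/125 = 144/625

P(X=2) = 144/625 ≈ 23.04%


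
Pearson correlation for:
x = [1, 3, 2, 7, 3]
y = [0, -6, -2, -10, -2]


n=5, Σx=16, Σy=-20, Σxy=-98, Σx²=72, Σy²=144
r = (5×(-98) - 16×(-20))/√((5×72 - 16²)(5×144 - (-20)²))
= -170/√(104×320) = -170/√33280 ≈ -170/182.4281 ≈ -0.9319

r ≈ -0.9319


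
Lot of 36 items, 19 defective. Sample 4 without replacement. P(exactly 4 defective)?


Hypergeometric: C(19,4)×C(17,0)/C(36,4)
= 3876×1/58905 = 76/1155

P(X=4) = 76/1155 ≈ 6.58%


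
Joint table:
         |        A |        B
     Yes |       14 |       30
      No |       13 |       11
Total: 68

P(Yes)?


P(Yes) = (14+30)/68 = 44/68 = 11/17

P(Yes) = 11/17 ≈ 64.71%


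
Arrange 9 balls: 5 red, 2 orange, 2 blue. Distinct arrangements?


9!/(5!×2!×2!) = 756

756


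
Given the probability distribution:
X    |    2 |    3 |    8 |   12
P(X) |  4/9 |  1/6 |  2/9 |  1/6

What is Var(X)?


E[X] = 31/6
E[X²] = 83/2
Var(X) = E[X²] - (E[X])² = 83/2 - 961/36 = 533/36

Var(X) = 533/36 ≈ 14.8056


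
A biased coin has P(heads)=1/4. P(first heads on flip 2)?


Geometric: P(X=2) = (1-p)^(k-1)×p = (3/4)^1×1/4 = 3/16

P(X=2) = 3/16 ≈ 18.75%


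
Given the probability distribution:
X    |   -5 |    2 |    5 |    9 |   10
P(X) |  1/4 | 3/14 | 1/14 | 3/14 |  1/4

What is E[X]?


E[X] = Σ x·P(X=x)
= (-5)×(1/4) + (2)×(3/14) + (5)×(1/14) + (9)×(3/14) + (10)×(1/4)
= 111/28

E[X] = 111/28


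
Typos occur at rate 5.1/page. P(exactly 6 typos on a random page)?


Poisson(λ=5.1): P(X=6) = e^(-λ)×λ^k/k!
= e^(-5.1) × 5.1^6 / 6!
≈ 0.006096746566 × 17596.287801 / 720 ≈ 0.149000

P(X=6) ≈ 0.149000 ≈ 14.90%


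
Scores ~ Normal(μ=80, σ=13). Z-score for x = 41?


z = (x - μ)/σ = (41 - 80)/13 = -3.0

z = -3.0


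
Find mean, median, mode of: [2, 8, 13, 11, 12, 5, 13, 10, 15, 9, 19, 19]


Sorted: [2, 5, 8, 9, 10, 11, 12, 13, 13, 15, 19, 19]
Mean = 136/12 = 34/3
Median = 23/2
Freq: {2: 1, 8: 1, 13: 2, 11: 1, 12: 1, 5: 1, 10: 1, 15: 1, 9: 1, 19: 2}
Mode: [13, 19]

Mean=34/3, Median=23/2, Mode=[13, 19]


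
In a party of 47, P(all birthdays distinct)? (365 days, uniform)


P(all different) = Π(365-i)/365 for i=0..46
= (365/365)×(364/365)×...×(319/365)
= 0.045226

P ≈ 0.0452 ≈ 4.52%


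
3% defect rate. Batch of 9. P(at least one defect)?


P(all good) = (97/100)^9 = 760231058654565217/1000000000000000000
P(≥1 defect) = 239768941345434783/1000000000000000000

P = 239768941345434783/1000000000000000000 ≈ 23.98%


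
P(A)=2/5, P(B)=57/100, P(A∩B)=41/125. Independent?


P(A)×P(B) = 57/250
P(A∩B) = 41/125
Not equal → NOT independent

No, not independent


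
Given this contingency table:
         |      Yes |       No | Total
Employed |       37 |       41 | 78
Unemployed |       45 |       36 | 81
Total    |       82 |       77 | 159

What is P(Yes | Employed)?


P(Yes | Employed) = 37/(37+41) = 37/78

P(Yes|Employed) = 37/78 ≈ 47.44%


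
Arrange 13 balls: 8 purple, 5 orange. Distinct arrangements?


13!/(8!×5!) = 1287

1287


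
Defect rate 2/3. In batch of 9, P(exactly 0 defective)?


Binomial: P(X=0) = C(9,0)×p^0×(1-p)^9
= 1 × 1 × 1/19683 = 1/19683

P(X=0) = 1/19683 ≈ 0.01%


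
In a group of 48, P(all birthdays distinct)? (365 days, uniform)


P(all different) = Π(365-i)/365 for i=0..47
= (365/365)×(364/365)×...×(318/365)
= 0.039402

P ≈ 0.0394 ≈ 3.94%


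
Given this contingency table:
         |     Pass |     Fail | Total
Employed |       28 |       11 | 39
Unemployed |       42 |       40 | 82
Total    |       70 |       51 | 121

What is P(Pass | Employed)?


P(Pass | Employed) = 28/(28+11) = 28/39

P(Pass|Employed) = 28/39 ≈ 71.79%


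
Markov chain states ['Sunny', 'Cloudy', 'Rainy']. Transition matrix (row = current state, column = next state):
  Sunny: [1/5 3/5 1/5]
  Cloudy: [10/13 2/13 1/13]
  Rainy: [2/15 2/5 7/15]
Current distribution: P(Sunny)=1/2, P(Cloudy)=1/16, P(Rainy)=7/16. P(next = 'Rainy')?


P(next=Rainy) = Σᵢ P(now=i)×P(i→Rainy)
= 1/2×1/5 + 1/16×1/13 + 7/16×7/15
= 1/10 + 1/208 + 49/240 = 241/780

P = 241/780 ≈ 0.3090


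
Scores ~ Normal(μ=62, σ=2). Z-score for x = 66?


z = (x - μ)/σ = (66 - 62)/2 = 2.0

z = 2.0


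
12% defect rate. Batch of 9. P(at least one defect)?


P(all good) = (22/25)^9 = 1207269217792/3814697265625
P(≥1 defect) = 2607428047833/3814697265625

P = 2607428047833/3814697265625 ≈ 68.35%


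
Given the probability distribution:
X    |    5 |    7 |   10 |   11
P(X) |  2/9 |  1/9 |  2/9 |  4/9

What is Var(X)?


E[X] = 9
E[X²] = 87
Var(X) = E[X²] - (E[X])² = 87 - 81 = 6

Var(X) = 6 ≈ 6.0000


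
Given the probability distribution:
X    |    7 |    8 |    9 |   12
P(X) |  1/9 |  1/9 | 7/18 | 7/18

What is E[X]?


E[X] = Σ x·P(X=x)
= (7)×(1/9) + (8)×(1/9) + (9)×(7/18) + (12)×(7/18)
= 59/6

E[X] = 59/6


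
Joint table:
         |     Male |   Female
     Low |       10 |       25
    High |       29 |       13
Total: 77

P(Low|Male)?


P(Low|Male) = 10/(10+29) = 10/39

P = 10/39 ≈ 25.64%


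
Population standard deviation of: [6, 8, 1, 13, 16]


Mean = 44/5
  (6-44/5)²=196/25
  (8-44/5)²=16/25
  (1-44/5)²=1521/25
  (13-44/5)²=441/25
  (16-44/5)²=1296/25
Σ(x-μ)² = 694/5
σ² = (694/5)/5 = 694/25

σ = √(694/25) ≈ 5.2688


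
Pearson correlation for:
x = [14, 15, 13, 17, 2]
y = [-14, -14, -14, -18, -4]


n=5, Σx=61, Σy=-64, Σxy=-902, Σx²=883, Σy²=928
r = (5×(-902) - 61×(-64))/√((5×883 - 61²)(5×928 - (-64)²))
= -606/√(694×544) = -606/√377536 ≈ -606/614.4396 ≈ -0.9863

r ≈ -0.9863


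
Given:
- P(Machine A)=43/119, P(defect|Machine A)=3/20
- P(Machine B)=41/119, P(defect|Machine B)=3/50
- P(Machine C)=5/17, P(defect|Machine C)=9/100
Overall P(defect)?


P(B) = Σ P(B|Aᵢ)×P(Aᵢ)
  3/20×43/119 = 129/2380
  3/50×41/119 = 123/5950
  9/100×5/17 = 9/340
Sum = 603/5950

P(defect) = 603/5950 ≈ 10.13%


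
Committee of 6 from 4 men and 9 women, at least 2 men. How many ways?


Count by #men:
  2M,4W: C(4,2)×C(9,4)=756
  3M,3W: C(4,3)×C(9,3)=336
  4M,2W: C(4,4)×C(9,2)=36
Total = 1128

1128


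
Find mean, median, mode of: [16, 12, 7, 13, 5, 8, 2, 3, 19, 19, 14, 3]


Sorted: [2, 3, 3, 5, 7, 8, 12, 13, 14, 16, 19, 19]
Mean = 121/12
Median = 10
Freq: {16: 1, 12: 1, 7: 1, 13: 1, 5: 1, 8: 1, 2: 1, 3: 2, 19: 2, 14: 1}
Mode: [3, 19]

Mean=121/12, Median=10, Mode=[3, 19]


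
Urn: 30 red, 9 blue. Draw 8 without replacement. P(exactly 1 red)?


Hypergeometric: C(30,1)×C(9,7)/C(39,8)
= 30×36/61523748 = 30/1708993

P(X=1) = 30/1708993 ≈ 0.00%


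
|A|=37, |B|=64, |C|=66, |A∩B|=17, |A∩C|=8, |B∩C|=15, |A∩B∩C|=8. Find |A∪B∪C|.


|A∪B∪C| = 37+64+66-17-8-15+8 = 135

|A∪B∪C| = 135


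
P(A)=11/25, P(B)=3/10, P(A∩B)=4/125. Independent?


P(A)×P(B) = 33/250
P(A∩B) = 4/125
Not equal → NOT independent

No, not independent


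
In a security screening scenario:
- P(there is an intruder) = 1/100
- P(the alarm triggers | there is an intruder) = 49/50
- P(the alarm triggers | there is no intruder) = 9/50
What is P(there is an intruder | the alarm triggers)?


Using Bayes' theorem:
P(A|B) = P(B|A)·P(A) / P(B)

P(the alarm triggers) = 49/50 × 1/100 + 9/50 × 99/100
= 49/5000 + 891/5000 = 47/250

P(there is an intruder|the alarm triggers) = (49/5000) / (47/250) = 49/940

P(there is an intruder|the alarm triggers) = 49/940 ≈ 5.21%


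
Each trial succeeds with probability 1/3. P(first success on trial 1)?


Geometric: P(X=1) = (1-p)^(k-1)×p = (2/3)^0×1/3 = 1/3

P(X=1) = 1/3 ≈ 33.33%


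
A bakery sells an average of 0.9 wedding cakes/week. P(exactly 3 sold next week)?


Poisson(λ=0.9): P(X=3) = e^(-λ)×λ^k/k!
= e^(-0.9) × 0.9^3 / 3!
≈ 0.4065696597 × 0.729 / 6 ≈ 0.049398

P(X=3) ≈ 0.049398 ≈ 4.94%


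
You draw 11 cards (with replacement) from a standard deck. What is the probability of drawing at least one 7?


P(not a 7) = 48/52 = 12/13
P(none in 11 draws) = (12/13)^11 = 743008370688/1792160394037
P(≥1 7) = 1 - 743008370688/1792160394037 = 1049152023349/1792160394037

P = 1049152023349/1792160394037 ≈ 58.54%


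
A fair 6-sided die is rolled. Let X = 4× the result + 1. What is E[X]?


E[die] = (1+6)/2 = 7/2
E[X] = 4×7/2 + 1 = 15

E[X] = 15


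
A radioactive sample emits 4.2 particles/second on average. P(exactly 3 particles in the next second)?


Poisson(λ=4.2): P(X=3) = e^(-λ)×λ^k/k!
= e^(-4.2) × 4.2^3 / 3!
≈ 0.01499557682 × 74.088 / 6 ≈ 0.185165

P(X=3) ≈ 0.185165 ≈ 18.52%


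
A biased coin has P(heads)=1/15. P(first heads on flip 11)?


Geometric: P(X=11) = (1-p)^(k-1)×p = (14/15)^10×1/15 = 289254654976/8649755859375

P(X=11) = 289254654976/8649755859375 ≈ 3.34%


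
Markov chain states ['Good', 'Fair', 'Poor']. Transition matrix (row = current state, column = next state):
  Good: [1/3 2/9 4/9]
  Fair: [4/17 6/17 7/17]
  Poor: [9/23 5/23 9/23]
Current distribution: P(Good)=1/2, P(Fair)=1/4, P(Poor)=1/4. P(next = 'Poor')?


P(next=Poor) = Σᵢ P(now=i)×P(i→Poor)
= 1/2×4/9 + 1/4×7/17 + 1/4×9/23
= 2/9 + 7/68 + 9/92 = 2977/7038

P = 2977/7038 ≈ 0.4230


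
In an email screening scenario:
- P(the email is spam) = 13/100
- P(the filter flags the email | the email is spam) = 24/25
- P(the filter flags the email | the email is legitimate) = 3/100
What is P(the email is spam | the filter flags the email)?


Using Bayes' theorem:
P(A|B) = P(B|A)·P(A) / P(B)

P(the filter flags the email) = 24/25 × 13/100 + 3/100 × 87/100
= 78/625 + 261/10000 = 1509/10000

P(the email is spam|the filter flags the email) = (78/625) / (1509/10000) = 416/503

P(the email is spam|the filter flags the email) = 416/503 ≈ 82.70%


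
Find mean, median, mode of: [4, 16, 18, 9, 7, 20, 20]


Sorted: [4, 7, 9, 16, 18, 20, 20]
Mean = 94/7
Median = 16
Freq: {4: 1, 16: 1, 18: 1, 9: 1, 7: 1, 20: 2}
Mode: [20]

Mean=94/7, Median=16, Mode=20


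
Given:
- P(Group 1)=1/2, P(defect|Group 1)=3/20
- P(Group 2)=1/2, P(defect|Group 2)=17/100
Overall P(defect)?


P(B) = Σ P(B|Aᵢ)×P(Aᵢ)
  3/20×1/2 = 3/40
  17/100×1/2 = 17/200
Sum = 4/25

P(defect) = 4/25 ≈ 16.00%


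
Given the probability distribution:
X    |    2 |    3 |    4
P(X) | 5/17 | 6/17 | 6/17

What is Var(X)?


E[X] = 52/17
E[X²] = 10
Var(X) = E[X²] - (E[X])² = 10 - 2704/289 = 186/289

Var(X) = 186/289 ≈ 0.6436


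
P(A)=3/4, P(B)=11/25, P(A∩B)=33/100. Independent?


P(A)×P(B) = 33/100
P(A∩B) = 33/100
Equal ✓ → Independent

Yes, independent


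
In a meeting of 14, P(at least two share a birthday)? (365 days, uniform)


P(all different) = Π(365-i)/365 for i=0..13
= 0.776897
P(match) = 1 - 0.776897 = 0.223103

P ≈ 0.2231 ≈ 22.31%


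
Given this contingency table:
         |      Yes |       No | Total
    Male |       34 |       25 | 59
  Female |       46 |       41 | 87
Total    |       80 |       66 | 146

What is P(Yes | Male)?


P(Yes | Male) = 34/(34+25) = 34/59

P(Yes|Male) = 34/59 ≈ 57.63%


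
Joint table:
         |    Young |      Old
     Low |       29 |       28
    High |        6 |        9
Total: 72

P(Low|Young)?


P(Low|Young) = 29/(29+6) = 29/35

P = 29/35 ≈ 82.86%


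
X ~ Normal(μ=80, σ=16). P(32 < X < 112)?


z₁=(32-80)/16=-3.0, z₂=(112-80)/16=2.0
P = Φ(2.0) - Φ(-3.0) = 0.977250 - 0.001350 = 0.975900 ≈ 0.9759

P(32 < X < 112) ≈ 0.9759


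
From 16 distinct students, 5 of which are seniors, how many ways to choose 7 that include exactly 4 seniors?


Choose 4 of the 5 seniors and 3 of the other 11 students:
C(5,4)×C(11,3) = 5×165 = 825

825


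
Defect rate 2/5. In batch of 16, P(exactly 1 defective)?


Binomial: P(X=1) = C(16,1)×p^1×(1-p)^15
= 16 × 2/5 × 14348907/30517578125 = 459165024/152587890625

P(X=1) = 459165024/152587890625 ≈ 0.30%


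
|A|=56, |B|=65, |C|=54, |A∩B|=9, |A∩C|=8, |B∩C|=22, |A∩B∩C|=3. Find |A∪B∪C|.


|A∪B∪C| = 56+65+54-9-8-22+3 = 139

|A∪B∪C| = 139


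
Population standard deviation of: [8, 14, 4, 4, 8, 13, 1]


Mean = 52/7
  (8-52/7)²=16/49
  (14-52/7)²=2116/49
  (4-52/7)²=576/49
  (4-52/7)²=576/49
  (8-52/7)²=16/49
  (13-52/7)²=1521/49
  (1-52/7)²=2025/49
Σ(x-μ)² = 978/7
σ² = (978/7)/7 = 978/49

σ = √(978/49) ≈ 4.4676


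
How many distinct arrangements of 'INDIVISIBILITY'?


Letters: 14, freq: {'I': 6, 'N': 1, 'D': 1, 'V': 1, 'S': 1, 'B': 1, 'L': 1, 'T': 1, 'Y': 1}
14!/(6!×1!×1!×1!×1!×1!×1!×1!×1!) = 87178291200/720 = 121080960

121080960


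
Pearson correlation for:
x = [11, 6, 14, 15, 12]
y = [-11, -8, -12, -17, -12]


n=5, Σx=58, Σy=-60, Σxy=-736, Σx²=722, Σy²=762
r = (5×(-736) - 58×(-60))/√((5×722 - 58²)(5×762 - (-60)²))
= -200/√(246×210) = -200/√51660 ≈ -200/227.2884 ≈ -0.8799

r ≈ -0.8799


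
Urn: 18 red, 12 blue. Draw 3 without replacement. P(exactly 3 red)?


Hypergeometric: C(18,3)×C(12,0)/C(30,3)
= 816×1/4060 = 204/1015

P(X=3) = 204/1015 ≈ 20.10%


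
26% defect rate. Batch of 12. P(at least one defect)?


P(all good) = (37/50)^12 = 6582952005840035281/244140625000000000000
P(≥1 defect) = 237557672994159964719/244140625000000000000

P = 237557672994159964719/244140625000000000000 ≈ 97.30%


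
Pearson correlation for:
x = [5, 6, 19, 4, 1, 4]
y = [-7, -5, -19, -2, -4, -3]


n=6, Σx=39, Σy=-40, Σxy=-450, Σx²=455, Σy²=464
r = (6×(-450) - 39×(-40))/√((6×455 - 39²)(6×464 - (-40)²))
= -1140/√(1209×1184) = -1140/√1431456 ≈ -1140/1196.4347 ≈ -0.9528

r ≈ -0.9528


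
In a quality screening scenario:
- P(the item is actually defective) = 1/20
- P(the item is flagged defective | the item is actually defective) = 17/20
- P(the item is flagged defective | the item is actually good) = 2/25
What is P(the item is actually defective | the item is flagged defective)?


Using Bayes' theorem:
P(A|B) = P(B|A)·P(A) / P(B)

P(the item is flagged defective) = 17/20 × 1/20 + 2/25 × 19/20
= 17/400 + 19/250 = 237/2000

P(the item is actually defective|the item is flagged defective) = (17/400) / (237/2000) = 85/237

P(the item is actually defective|the item is flagged defective) = 85/237 ≈ 35.86%


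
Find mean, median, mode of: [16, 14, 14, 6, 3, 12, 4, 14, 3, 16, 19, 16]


Sorted: [3, 3, 4, 6, 12, 14, 14, 14, 16, 16, 16, 19]
Mean = 137/12
Median = 14
Freq: {16: 3, 14: 3, 6: 1, 3: 2, 12: 1, 4: 1, 19: 1}
Mode: [14, 16]

Mean=137/12, Median=14, Mode=[14, 16]


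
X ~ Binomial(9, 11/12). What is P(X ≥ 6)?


P(X ≥ 6) = Σ P(X=i) for i=6..9
P(X=6) = 12400927/429981696
P(X=7) = 19487171/143327232
P(X=8) = 214358881/573308928
P(X=9) = 2357947691/5159780352
Sum = 1284381725/1289945088

P(X ≥ 6) = 1284381725/1289945088 ≈ 99.57%


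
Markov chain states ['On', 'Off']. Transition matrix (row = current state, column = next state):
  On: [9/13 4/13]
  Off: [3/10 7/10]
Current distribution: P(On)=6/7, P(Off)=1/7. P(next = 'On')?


P(next=On) = Σᵢ P(now=i)×P(i→On)
= 6/7×9/13 + 1/7×3/10
= 54/91 + 3/70 = 579/910

P = 579/910 ≈ 0.6363


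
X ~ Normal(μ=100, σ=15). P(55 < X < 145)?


z₁=(55-100)/15=-3.0, z₂=(145-100)/15=3.0
P = Φ(3.0) - Φ(-3.0) = 0.998650 - 0.001350 = 0.997300 ≈ 0.9973

P(55 < X < 145) ≈ 0.9973


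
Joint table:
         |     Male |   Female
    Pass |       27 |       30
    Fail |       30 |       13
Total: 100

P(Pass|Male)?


P(Pass|Male) = 27/(27+30) = 27/57 = 9/19

P = 9/19 ≈ 47.37%


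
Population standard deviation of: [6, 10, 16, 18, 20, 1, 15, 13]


Mean = 99/8
  (6-99/8)²=2601/64
  (10-99/8)²=361/64
  (16-99/8)²=841/64
  (18-99/8)²=2025/64
  (20-99/8)²=3721/64
  (1-99/8)²=8281/64
  (15-99/8)²=441/64
  (13-99/8)²=25/64
Σ(x-μ)² = 2287/8
σ² = (2287/8)/8 = 2287/64

σ = √(2287/64) ≈ 5.9778


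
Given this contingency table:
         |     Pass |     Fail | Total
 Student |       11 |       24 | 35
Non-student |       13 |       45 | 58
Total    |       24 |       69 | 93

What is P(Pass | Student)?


P(Pass | Student) = 11/(11+24) = 11/35

P(Pass|Student) = 11/35 ≈ 31.43%


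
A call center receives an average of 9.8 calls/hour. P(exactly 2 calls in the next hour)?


Poisson(λ=9.8): P(X=2) = e^(-λ)×λ^k/k!
= e^(-9.8) × 9.8^2 / 2!
≈ 5.545159943e-05 × 96.04 / 2 ≈ 0.002663

P(X=2) ≈ 0.002663 ≈ 0.27%


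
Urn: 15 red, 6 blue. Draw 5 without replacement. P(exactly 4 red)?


Hypergeometric: C(15,4)×C(6,1)/C(21,5)
= 1365×6/20349 = 130/323

P(X=4) = 130/323 ≈ 40.25%


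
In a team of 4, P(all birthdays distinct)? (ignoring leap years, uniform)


P(all different) = Π(365-i)/365 for i=0..3
= (365/365)×(364/365)×...×(362/365)
= 0.983644

P ≈ 0.9836 ≈ 98.36%


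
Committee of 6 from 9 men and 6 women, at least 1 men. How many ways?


Count by #men:
  1M,5W: C(9,1)×C(6,5)=54
  2M,4W: C(9,2)×C(6,4)=540
  3M,3W: C(9,3)×C(6,3)=1680
  4M,2W: C(9,4)×C(6,2)=1890
  5M,1W: C(9,5)×C(6,1)=756
  6M,0W: C(9,6)×C(6,0)=84
Total = 5004

5004


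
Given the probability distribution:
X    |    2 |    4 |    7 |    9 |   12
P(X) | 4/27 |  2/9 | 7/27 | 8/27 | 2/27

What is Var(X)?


E[X] = 59/9
E[X²] = 1391/27
Var(X) = E[X²] - (E[X])² = 1391/27 - 3481/81 = 692/81

Var(X) = 692/81 ≈ 8.5432


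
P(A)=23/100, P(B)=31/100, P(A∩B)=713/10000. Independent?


P(A)×P(B) = 713/10000
P(A∩B) = 713/10000
Equal ✓ → Independent

Yes, independent


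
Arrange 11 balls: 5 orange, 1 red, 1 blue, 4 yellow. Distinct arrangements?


11!/(5!×1!×1!×4!) = 13860

13860


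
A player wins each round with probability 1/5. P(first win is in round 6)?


Geometric: P(X=6) = (1-p)^(k-1)×p = (4/5)^5×1/5 = 1024/15625

P(X=6) = 1024/15625 ≈ 6.55%


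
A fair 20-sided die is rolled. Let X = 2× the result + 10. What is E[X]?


E[die] = (1+20)/2 = 21/2
E[X] = 2×21/2 + 10 = 31

E[X] = 31


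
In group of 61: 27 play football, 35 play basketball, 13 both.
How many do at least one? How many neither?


|A∪B| = 27+35-13 = 49
Neither = 61-49 = 12

At least one: 49; Neither: 12


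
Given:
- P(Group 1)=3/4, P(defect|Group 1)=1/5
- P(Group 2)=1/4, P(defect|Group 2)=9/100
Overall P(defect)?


P(B) = Σ P(B|Aᵢ)×P(Aᵢ)
  1/5×3/4 = 3/20
  9/100×1/4 = 9/400
Sum = 69/400

P(defect) = 69/400 ≈ 17.25%


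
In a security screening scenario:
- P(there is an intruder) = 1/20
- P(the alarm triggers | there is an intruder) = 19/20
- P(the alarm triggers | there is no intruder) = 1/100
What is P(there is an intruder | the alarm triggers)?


Using Bayes' theorem:
P(A|B) = P(B|A)·P(A) / P(B)

P(the alarm triggers) = 19/20 × 1/20 + 1/100 × 19/20
= 19/400 + 19/2000 = 57/1000

P(there is an intruder|the alarm triggers) = (19/400) / (57/1000) = 5/6

P(there is an intruder|the alarm triggers) = 5/6 ≈ 83.33%


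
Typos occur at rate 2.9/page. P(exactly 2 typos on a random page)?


Poisson(λ=2.9): P(X=2) = e^(-λ)×λ^k/k!
= e^(-2.9) × 2.9^2 / 2!
≈ 0.05502322006 × 8.41 / 2 ≈ 0.231373

P(X=2) ≈ 0.231373 ≈ 23.14%


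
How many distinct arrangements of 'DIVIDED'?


Letters: 7, freq: {'D': 3, 'I': 2, 'V': 1, 'E': 1}
7!/(3!×2!×1!×1!) = 5040/12 = 420

420


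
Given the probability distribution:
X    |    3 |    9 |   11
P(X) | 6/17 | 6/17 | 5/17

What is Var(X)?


E[X] = 127/17
E[X²] = 1145/17
Var(X) = E[X²] - (E[X])² = 1145/17 - 16129/289 = 3336/289

Var(X) = 3336/289 ≈ 11.5433


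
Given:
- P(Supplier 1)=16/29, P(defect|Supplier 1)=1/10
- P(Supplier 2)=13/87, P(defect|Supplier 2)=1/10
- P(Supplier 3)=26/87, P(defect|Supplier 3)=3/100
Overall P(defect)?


P(B) = Σ P(B|Aᵢ)×P(Aᵢ)
  1/10×16/29 = 8/145
  1/10×13/87 = 13/870
  3/100×26/87 = 13/1450
Sum = 172/2175

P(defect) = 172/2175 ≈ 7.91%


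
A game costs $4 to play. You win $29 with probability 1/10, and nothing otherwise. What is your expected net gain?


E[gain] = (29-4)×1/10 + (-4)×9/10
= 5/2 - 18/5 = -11/10

Expected net gain = $-11/10 ≈ $-1.10


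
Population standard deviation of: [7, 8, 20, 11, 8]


Mean = 54/5
  (7-54/5)²=361/25
  (8-54/5)²=196/25
  (20-54/5)²=2116/25
  (11-54/5)²=1/25
  (8-54/5)²=196/25
Σ(x-μ)² = 574/5
σ² = (574/5)/5 = 574/25

σ = √(574/25) ≈ 4.7917


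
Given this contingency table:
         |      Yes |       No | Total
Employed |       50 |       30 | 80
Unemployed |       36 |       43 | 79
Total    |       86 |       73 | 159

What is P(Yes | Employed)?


P(Yes | Employed) = 50/(50+30) = 50/80 = 5/8

P(Yes|Employed) = 5/8 ≈ 62.50%


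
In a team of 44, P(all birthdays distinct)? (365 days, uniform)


P(all different) = Π(365-i)/365 for i=0..43
= (365/365)×(364/365)×...×(322/365)
= 0.067115

P ≈ 0.0671 ≈ 6.71%


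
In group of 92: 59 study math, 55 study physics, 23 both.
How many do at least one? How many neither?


|A∪B| = 59+55-23 = 91
Neither = 92-91 = 1

At least one: 91; Neither: 1


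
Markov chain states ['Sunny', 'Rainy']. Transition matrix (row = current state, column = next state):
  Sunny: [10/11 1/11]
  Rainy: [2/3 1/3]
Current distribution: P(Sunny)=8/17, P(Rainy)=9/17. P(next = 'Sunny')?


P(next=Sunny) = Σᵢ P(now=i)×P(i→Sunny)
= 8/17×10/11 + 9/17×2/3
= 80/187 + 6/17 = 146/187

P = 146/187 ≈ 0.7807


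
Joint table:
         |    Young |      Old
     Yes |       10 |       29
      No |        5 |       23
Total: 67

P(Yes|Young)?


P(Yes|Young) = 10/(10+5) = 10/15 = 2/3

P = 2/3 ≈ 66.67%


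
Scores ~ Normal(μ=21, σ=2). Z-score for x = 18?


z = (x - μ)/σ = (18 - 21)/2 = -1.5

z = -1.5


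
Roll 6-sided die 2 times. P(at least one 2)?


P(no 2)^2 = (5/6)^2 = 25/36
P(≥1) = 1 - 25/36 = 11/36

P = 11/36 ≈ 30.56%


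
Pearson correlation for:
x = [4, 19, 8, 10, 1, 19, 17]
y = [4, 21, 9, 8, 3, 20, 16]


n=7, Σx=78, Σy=81, Σxy=1222, Σx²=1192, Σy²=1267
r = (7×1222 - 78×81)/√((7×1192 - 78²)(7×1267 - 81²))
= 2236/√(2260×2308) = 2236/√5216080 ≈ 2236/2283.8739 ≈ 0.9790

r ≈ 0.9790


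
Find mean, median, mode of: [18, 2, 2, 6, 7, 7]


Sorted: [2, 2, 6, 7, 7, 18]
Mean = 42/6 = 7
Median = 13/2
Freq: {18: 1, 2: 2, 6: 1, 7: 2}
Mode: [2, 7]

Mean=7, Median=13/2, Mode=[2, 7]


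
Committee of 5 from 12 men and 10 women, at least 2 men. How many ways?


Count by #men:
  2M,3W: C(12,2)×C(10,3)=7920
  3M,2W: C(12,3)×C(10,2)=9900
  4M,1W: C(12,4)×C(10,1)=4950
  5M,0W: C(12,5)×C(10,0)=792
Total = 23562

23562


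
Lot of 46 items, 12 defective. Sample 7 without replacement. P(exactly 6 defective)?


Hypergeometric: C(12,6)×C(34,1)/C(46,7)
= 924×34/53524680 = 119/202745

P(X=6) = 119/202745 ≈ 0.06%


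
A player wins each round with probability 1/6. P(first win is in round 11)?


Geometric: P(X=11) = (1-p)^(k-1)×p = (5/6)^10×1/6 = 9765625/362797056

P(X=11) = 9765625/362797056 ≈ 2.69%


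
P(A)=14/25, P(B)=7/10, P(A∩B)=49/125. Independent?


P(A)×P(B) = 49/125
P(A∩B) = 49/125
Equal ✓ → Independent

Yes, independent


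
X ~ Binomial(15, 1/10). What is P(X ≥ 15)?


P(X ≥ 15) = Σ P(X=i) for i=15..15
P(X=15) = 1/1000000000000000
Sum = 1/1000000000000000

P(X ≥ 15) = 1/1000000000000000 ≈ 0.00%


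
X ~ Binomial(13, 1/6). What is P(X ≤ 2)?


P(X ≤ 2) = Σ P(X=i) for i=0..2
P(X=0) = 1220703125/13060694016
P(X=1) = 3173828125/13060694016
P(X=2) = 634765625/2176782336
Sum = 341796875/544195584

P(X ≤ 2) = 341796875/544195584 ≈ 62.81%


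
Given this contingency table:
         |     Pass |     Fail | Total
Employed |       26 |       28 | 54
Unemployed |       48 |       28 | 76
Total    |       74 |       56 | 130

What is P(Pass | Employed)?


P(Pass | Employed) = 26/(26+28) = 26/54 = 13/27

P(Pass|Employed) = 13/27 ≈ 48.15%


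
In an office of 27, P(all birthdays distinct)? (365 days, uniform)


P(all different) = Π(365-i)/365 for i=0..26
= (365/365)×(364/365)×...×(339/365)
= 0.373141

P ≈ 0.3731 ≈ 37.31%


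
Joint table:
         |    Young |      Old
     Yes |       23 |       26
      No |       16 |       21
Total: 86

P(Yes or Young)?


P(Yes∨Young) = P(Yes) + P(Young) - P(Yes∧Young)
= (49 + 39 - 23)/86 = 65/86

P = 65/86 ≈ 75.58%


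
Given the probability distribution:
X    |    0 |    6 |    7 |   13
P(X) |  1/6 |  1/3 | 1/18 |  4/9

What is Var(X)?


E[X] = 49/6
E[X²] = 539/6
Var(X) = E[X²] - (E[X])² = 539/6 - 2401/36 = 833/36

Var(X) = 833/36 ≈ 23.1389


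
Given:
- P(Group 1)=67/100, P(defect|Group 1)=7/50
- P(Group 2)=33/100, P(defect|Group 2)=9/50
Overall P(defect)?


P(B) = Σ P(B|Aᵢ)×P(Aᵢ)
  7/50×67/100 = 469/5000
  9/50×33/100 = 297/5000
Sum = 383/2500

P(defect) = 383/2500 ≈ 15.32%


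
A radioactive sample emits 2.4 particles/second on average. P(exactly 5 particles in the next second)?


Poisson(λ=2.4): P(X=5) = e^(-λ)×λ^k/k!
= e^(-2.4) × 2.4^5 / 5!
≈ 0.09071795329 × 79.62624 / 120 ≈ 0.060196

P(X=5) ≈ 0.060196 ≈ 6.02%


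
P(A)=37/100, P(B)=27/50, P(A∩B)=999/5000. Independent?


P(A)×P(B) = 999/5000
P(A∩B) = 999/5000
Equal ✓ → Independent

Yes, independent


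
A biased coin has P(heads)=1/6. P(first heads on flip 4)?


Geometric: P(X=4) = (1-p)^(k-1)×p = (5/6)^3×1/6 = 125/1296

P(X=4) = 125/1296 ≈ 9.65%


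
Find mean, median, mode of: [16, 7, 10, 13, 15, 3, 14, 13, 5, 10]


Sorted: [3, 5, 7, 10, 10, 13, 13, 14, 15, 16]
Mean = 106/10 = 53/5
Median = 23/2
Freq: {16: 1, 7: 1, 10: 2, 13: 2, 15: 1, 3: 1, 14: 1, 5: 1}
Mode: [10, 13]

Mean=53/5, Median=23/2, Mode=[10, 13]


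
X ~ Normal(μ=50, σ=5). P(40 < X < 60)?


z₁=(40-50)/5=-2.0, z₂=(60-50)/5=2.0
P = Φ(2.0) - Φ(-2.0) = 0.977250 - 0.022750 = 0.954500 ≈ 0.9545

P(40 < X < 60) ≈ 0.9545


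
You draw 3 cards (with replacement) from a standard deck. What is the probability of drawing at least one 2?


P(not a 2) = 48/52 = 12/13
P(none in 3 draws) = (12/13)^3 = 1728/2197
P(≥1 2) = 1 - 1728/2197 = 469/2197

P = 469/2197 ≈ 21.35%


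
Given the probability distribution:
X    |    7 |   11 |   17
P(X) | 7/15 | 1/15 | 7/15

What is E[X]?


E[X] = Σ x·P(X=x)
= (7)×(7/15) + (11)×(1/15) + (17)×(7/15)
= 179/15

E[X] = 179/15


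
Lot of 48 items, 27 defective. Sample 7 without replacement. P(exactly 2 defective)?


Hypergeometric: C(27,2)×C(21,5)/C(48,7)
= 351×20349/73629072 = 793611/8181008

P(X=2) = 793611/8181008 ≈ 9.70%


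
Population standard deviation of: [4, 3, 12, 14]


Mean = 33/4
  (4-33/4)²=289/16
  (3-33/4)²=441/16
  (12-33/4)²=225/16
  (14-33/4)²=529/16
Σ(x-μ)² = 371/4
σ² = (371/4)/4 = 371/16

σ = √(371/16) ≈ 4.8153


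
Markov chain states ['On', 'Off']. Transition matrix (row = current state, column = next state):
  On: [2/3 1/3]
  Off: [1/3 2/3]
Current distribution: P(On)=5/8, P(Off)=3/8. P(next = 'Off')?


P(next=Off) = Σᵢ P(now=i)×P(i→Off)
= 5/8×1/3 + 3/8×2/3
= 5/24 + 1/4 = 11/24

P = 11/24 ≈ 0.4583


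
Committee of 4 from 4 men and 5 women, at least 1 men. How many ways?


Count by #men:
  1M,3W: C(4,1)×C(5,3)=40
  2M,2W: C(4,2)×C(5,2)=60
  3M,1W: C(4,3)×C(5,1)=20
  4M,0W: C(4,4)×C(5,0)=1
Total = 121

121
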